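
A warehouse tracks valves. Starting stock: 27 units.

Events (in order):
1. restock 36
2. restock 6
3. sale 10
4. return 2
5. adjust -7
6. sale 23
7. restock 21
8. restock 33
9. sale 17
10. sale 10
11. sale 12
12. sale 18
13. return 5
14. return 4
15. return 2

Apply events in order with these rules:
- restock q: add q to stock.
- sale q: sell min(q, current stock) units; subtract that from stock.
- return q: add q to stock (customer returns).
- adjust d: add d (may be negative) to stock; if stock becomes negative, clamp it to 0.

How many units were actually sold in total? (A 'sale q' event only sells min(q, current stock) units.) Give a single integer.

Processing events:
Start: stock = 27
  Event 1 (restock 36): 27 + 36 = 63
  Event 2 (restock 6): 63 + 6 = 69
  Event 3 (sale 10): sell min(10,69)=10. stock: 69 - 10 = 59. total_sold = 10
  Event 4 (return 2): 59 + 2 = 61
  Event 5 (adjust -7): 61 + -7 = 54
  Event 6 (sale 23): sell min(23,54)=23. stock: 54 - 23 = 31. total_sold = 33
  Event 7 (restock 21): 31 + 21 = 52
  Event 8 (restock 33): 52 + 33 = 85
  Event 9 (sale 17): sell min(17,85)=17. stock: 85 - 17 = 68. total_sold = 50
  Event 10 (sale 10): sell min(10,68)=10. stock: 68 - 10 = 58. total_sold = 60
  Event 11 (sale 12): sell min(12,58)=12. stock: 58 - 12 = 46. total_sold = 72
  Event 12 (sale 18): sell min(18,46)=18. stock: 46 - 18 = 28. total_sold = 90
  Event 13 (return 5): 28 + 5 = 33
  Event 14 (return 4): 33 + 4 = 37
  Event 15 (return 2): 37 + 2 = 39
Final: stock = 39, total_sold = 90

Answer: 90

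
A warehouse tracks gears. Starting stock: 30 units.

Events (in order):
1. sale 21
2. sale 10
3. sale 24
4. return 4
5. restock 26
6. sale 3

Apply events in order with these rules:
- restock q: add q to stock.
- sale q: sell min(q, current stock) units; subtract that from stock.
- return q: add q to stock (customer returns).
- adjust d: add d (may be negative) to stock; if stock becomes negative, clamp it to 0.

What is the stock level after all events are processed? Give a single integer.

Answer: 27

Derivation:
Processing events:
Start: stock = 30
  Event 1 (sale 21): sell min(21,30)=21. stock: 30 - 21 = 9. total_sold = 21
  Event 2 (sale 10): sell min(10,9)=9. stock: 9 - 9 = 0. total_sold = 30
  Event 3 (sale 24): sell min(24,0)=0. stock: 0 - 0 = 0. total_sold = 30
  Event 4 (return 4): 0 + 4 = 4
  Event 5 (restock 26): 4 + 26 = 30
  Event 6 (sale 3): sell min(3,30)=3. stock: 30 - 3 = 27. total_sold = 33
Final: stock = 27, total_sold = 33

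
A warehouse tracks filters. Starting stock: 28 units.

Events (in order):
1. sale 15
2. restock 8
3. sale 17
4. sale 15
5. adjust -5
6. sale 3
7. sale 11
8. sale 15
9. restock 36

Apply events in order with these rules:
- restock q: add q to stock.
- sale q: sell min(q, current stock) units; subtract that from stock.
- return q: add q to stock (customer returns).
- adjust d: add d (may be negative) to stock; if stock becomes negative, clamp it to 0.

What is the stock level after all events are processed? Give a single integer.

Processing events:
Start: stock = 28
  Event 1 (sale 15): sell min(15,28)=15. stock: 28 - 15 = 13. total_sold = 15
  Event 2 (restock 8): 13 + 8 = 21
  Event 3 (sale 17): sell min(17,21)=17. stock: 21 - 17 = 4. total_sold = 32
  Event 4 (sale 15): sell min(15,4)=4. stock: 4 - 4 = 0. total_sold = 36
  Event 5 (adjust -5): 0 + -5 = 0 (clamped to 0)
  Event 6 (sale 3): sell min(3,0)=0. stock: 0 - 0 = 0. total_sold = 36
  Event 7 (sale 11): sell min(11,0)=0. stock: 0 - 0 = 0. total_sold = 36
  Event 8 (sale 15): sell min(15,0)=0. stock: 0 - 0 = 0. total_sold = 36
  Event 9 (restock 36): 0 + 36 = 36
Final: stock = 36, total_sold = 36

Answer: 36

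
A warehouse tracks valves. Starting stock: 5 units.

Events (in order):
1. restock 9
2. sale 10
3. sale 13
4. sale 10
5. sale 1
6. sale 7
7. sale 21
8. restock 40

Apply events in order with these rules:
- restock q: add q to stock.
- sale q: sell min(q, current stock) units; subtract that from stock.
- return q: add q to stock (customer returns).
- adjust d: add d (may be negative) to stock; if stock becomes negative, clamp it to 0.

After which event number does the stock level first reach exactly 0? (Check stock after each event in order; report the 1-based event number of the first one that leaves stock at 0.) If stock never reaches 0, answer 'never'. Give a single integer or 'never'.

Processing events:
Start: stock = 5
  Event 1 (restock 9): 5 + 9 = 14
  Event 2 (sale 10): sell min(10,14)=10. stock: 14 - 10 = 4. total_sold = 10
  Event 3 (sale 13): sell min(13,4)=4. stock: 4 - 4 = 0. total_sold = 14
  Event 4 (sale 10): sell min(10,0)=0. stock: 0 - 0 = 0. total_sold = 14
  Event 5 (sale 1): sell min(1,0)=0. stock: 0 - 0 = 0. total_sold = 14
  Event 6 (sale 7): sell min(7,0)=0. stock: 0 - 0 = 0. total_sold = 14
  Event 7 (sale 21): sell min(21,0)=0. stock: 0 - 0 = 0. total_sold = 14
  Event 8 (restock 40): 0 + 40 = 40
Final: stock = 40, total_sold = 14

First zero at event 3.

Answer: 3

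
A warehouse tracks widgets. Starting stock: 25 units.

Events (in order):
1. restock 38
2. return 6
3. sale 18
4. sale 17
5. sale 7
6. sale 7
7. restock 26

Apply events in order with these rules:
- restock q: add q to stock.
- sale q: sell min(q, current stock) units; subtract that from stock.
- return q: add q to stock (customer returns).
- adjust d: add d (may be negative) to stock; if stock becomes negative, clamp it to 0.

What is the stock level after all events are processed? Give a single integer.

Processing events:
Start: stock = 25
  Event 1 (restock 38): 25 + 38 = 63
  Event 2 (return 6): 63 + 6 = 69
  Event 3 (sale 18): sell min(18,69)=18. stock: 69 - 18 = 51. total_sold = 18
  Event 4 (sale 17): sell min(17,51)=17. stock: 51 - 17 = 34. total_sold = 35
  Event 5 (sale 7): sell min(7,34)=7. stock: 34 - 7 = 27. total_sold = 42
  Event 6 (sale 7): sell min(7,27)=7. stock: 27 - 7 = 20. total_sold = 49
  Event 7 (restock 26): 20 + 26 = 46
Final: stock = 46, total_sold = 49

Answer: 46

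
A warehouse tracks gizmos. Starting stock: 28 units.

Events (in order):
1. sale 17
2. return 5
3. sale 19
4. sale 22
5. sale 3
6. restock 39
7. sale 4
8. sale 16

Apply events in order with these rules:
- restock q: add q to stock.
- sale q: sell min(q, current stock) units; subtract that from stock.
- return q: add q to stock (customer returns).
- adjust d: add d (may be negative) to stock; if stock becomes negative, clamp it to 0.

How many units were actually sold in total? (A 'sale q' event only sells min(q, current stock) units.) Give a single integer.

Answer: 53

Derivation:
Processing events:
Start: stock = 28
  Event 1 (sale 17): sell min(17,28)=17. stock: 28 - 17 = 11. total_sold = 17
  Event 2 (return 5): 11 + 5 = 16
  Event 3 (sale 19): sell min(19,16)=16. stock: 16 - 16 = 0. total_sold = 33
  Event 4 (sale 22): sell min(22,0)=0. stock: 0 - 0 = 0. total_sold = 33
  Event 5 (sale 3): sell min(3,0)=0. stock: 0 - 0 = 0. total_sold = 33
  Event 6 (restock 39): 0 + 39 = 39
  Event 7 (sale 4): sell min(4,39)=4. stock: 39 - 4 = 35. total_sold = 37
  Event 8 (sale 16): sell min(16,35)=16. stock: 35 - 16 = 19. total_sold = 53
Final: stock = 19, total_sold = 53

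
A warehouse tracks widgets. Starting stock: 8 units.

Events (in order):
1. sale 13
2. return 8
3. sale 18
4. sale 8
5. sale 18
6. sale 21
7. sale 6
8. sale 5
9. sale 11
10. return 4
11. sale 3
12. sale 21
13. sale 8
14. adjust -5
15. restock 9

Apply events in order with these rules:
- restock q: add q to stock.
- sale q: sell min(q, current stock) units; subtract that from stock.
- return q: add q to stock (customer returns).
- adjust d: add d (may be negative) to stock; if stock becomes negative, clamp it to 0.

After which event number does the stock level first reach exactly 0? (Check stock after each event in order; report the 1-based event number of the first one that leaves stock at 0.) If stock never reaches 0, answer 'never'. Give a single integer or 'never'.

Answer: 1

Derivation:
Processing events:
Start: stock = 8
  Event 1 (sale 13): sell min(13,8)=8. stock: 8 - 8 = 0. total_sold = 8
  Event 2 (return 8): 0 + 8 = 8
  Event 3 (sale 18): sell min(18,8)=8. stock: 8 - 8 = 0. total_sold = 16
  Event 4 (sale 8): sell min(8,0)=0. stock: 0 - 0 = 0. total_sold = 16
  Event 5 (sale 18): sell min(18,0)=0. stock: 0 - 0 = 0. total_sold = 16
  Event 6 (sale 21): sell min(21,0)=0. stock: 0 - 0 = 0. total_sold = 16
  Event 7 (sale 6): sell min(6,0)=0. stock: 0 - 0 = 0. total_sold = 16
  Event 8 (sale 5): sell min(5,0)=0. stock: 0 - 0 = 0. total_sold = 16
  Event 9 (sale 11): sell min(11,0)=0. stock: 0 - 0 = 0. total_sold = 16
  Event 10 (return 4): 0 + 4 = 4
  Event 11 (sale 3): sell min(3,4)=3. stock: 4 - 3 = 1. total_sold = 19
  Event 12 (sale 21): sell min(21,1)=1. stock: 1 - 1 = 0. total_sold = 20
  Event 13 (sale 8): sell min(8,0)=0. stock: 0 - 0 = 0. total_sold = 20
  Event 14 (adjust -5): 0 + -5 = 0 (clamped to 0)
  Event 15 (restock 9): 0 + 9 = 9
Final: stock = 9, total_sold = 20

First zero at event 1.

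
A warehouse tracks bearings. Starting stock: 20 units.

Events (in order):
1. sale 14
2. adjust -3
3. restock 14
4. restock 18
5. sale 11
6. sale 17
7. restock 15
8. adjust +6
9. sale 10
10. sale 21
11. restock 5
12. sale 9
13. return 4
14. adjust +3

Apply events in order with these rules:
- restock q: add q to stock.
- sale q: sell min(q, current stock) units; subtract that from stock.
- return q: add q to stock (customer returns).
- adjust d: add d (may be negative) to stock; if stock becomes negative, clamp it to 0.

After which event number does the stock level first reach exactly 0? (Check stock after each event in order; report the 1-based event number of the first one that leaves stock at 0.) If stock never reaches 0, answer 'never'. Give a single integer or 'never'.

Answer: 10

Derivation:
Processing events:
Start: stock = 20
  Event 1 (sale 14): sell min(14,20)=14. stock: 20 - 14 = 6. total_sold = 14
  Event 2 (adjust -3): 6 + -3 = 3
  Event 3 (restock 14): 3 + 14 = 17
  Event 4 (restock 18): 17 + 18 = 35
  Event 5 (sale 11): sell min(11,35)=11. stock: 35 - 11 = 24. total_sold = 25
  Event 6 (sale 17): sell min(17,24)=17. stock: 24 - 17 = 7. total_sold = 42
  Event 7 (restock 15): 7 + 15 = 22
  Event 8 (adjust +6): 22 + 6 = 28
  Event 9 (sale 10): sell min(10,28)=10. stock: 28 - 10 = 18. total_sold = 52
  Event 10 (sale 21): sell min(21,18)=18. stock: 18 - 18 = 0. total_sold = 70
  Event 11 (restock 5): 0 + 5 = 5
  Event 12 (sale 9): sell min(9,5)=5. stock: 5 - 5 = 0. total_sold = 75
  Event 13 (return 4): 0 + 4 = 4
  Event 14 (adjust +3): 4 + 3 = 7
Final: stock = 7, total_sold = 75

First zero at event 10.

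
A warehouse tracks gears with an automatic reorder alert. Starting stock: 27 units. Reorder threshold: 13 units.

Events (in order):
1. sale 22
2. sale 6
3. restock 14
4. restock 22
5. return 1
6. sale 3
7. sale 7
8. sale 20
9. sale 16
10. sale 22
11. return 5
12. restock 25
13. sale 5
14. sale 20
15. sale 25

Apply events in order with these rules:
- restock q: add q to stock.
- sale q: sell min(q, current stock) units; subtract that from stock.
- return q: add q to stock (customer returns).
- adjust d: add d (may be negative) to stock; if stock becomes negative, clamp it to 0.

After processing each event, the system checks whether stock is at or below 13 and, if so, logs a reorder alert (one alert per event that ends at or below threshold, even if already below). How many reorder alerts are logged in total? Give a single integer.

Answer: 8

Derivation:
Processing events:
Start: stock = 27
  Event 1 (sale 22): sell min(22,27)=22. stock: 27 - 22 = 5. total_sold = 22
  Event 2 (sale 6): sell min(6,5)=5. stock: 5 - 5 = 0. total_sold = 27
  Event 3 (restock 14): 0 + 14 = 14
  Event 4 (restock 22): 14 + 22 = 36
  Event 5 (return 1): 36 + 1 = 37
  Event 6 (sale 3): sell min(3,37)=3. stock: 37 - 3 = 34. total_sold = 30
  Event 7 (sale 7): sell min(7,34)=7. stock: 34 - 7 = 27. total_sold = 37
  Event 8 (sale 20): sell min(20,27)=20. stock: 27 - 20 = 7. total_sold = 57
  Event 9 (sale 16): sell min(16,7)=7. stock: 7 - 7 = 0. total_sold = 64
  Event 10 (sale 22): sell min(22,0)=0. stock: 0 - 0 = 0. total_sold = 64
  Event 11 (return 5): 0 + 5 = 5
  Event 12 (restock 25): 5 + 25 = 30
  Event 13 (sale 5): sell min(5,30)=5. stock: 30 - 5 = 25. total_sold = 69
  Event 14 (sale 20): sell min(20,25)=20. stock: 25 - 20 = 5. total_sold = 89
  Event 15 (sale 25): sell min(25,5)=5. stock: 5 - 5 = 0. total_sold = 94
Final: stock = 0, total_sold = 94

Checking against threshold 13:
  After event 1: stock=5 <= 13 -> ALERT
  After event 2: stock=0 <= 13 -> ALERT
  After event 3: stock=14 > 13
  After event 4: stock=36 > 13
  After event 5: stock=37 > 13
  After event 6: stock=34 > 13
  After event 7: stock=27 > 13
  After event 8: stock=7 <= 13 -> ALERT
  After event 9: stock=0 <= 13 -> ALERT
  After event 10: stock=0 <= 13 -> ALERT
  After event 11: stock=5 <= 13 -> ALERT
  After event 12: stock=30 > 13
  After event 13: stock=25 > 13
  After event 14: stock=5 <= 13 -> ALERT
  After event 15: stock=0 <= 13 -> ALERT
Alert events: [1, 2, 8, 9, 10, 11, 14, 15]. Count = 8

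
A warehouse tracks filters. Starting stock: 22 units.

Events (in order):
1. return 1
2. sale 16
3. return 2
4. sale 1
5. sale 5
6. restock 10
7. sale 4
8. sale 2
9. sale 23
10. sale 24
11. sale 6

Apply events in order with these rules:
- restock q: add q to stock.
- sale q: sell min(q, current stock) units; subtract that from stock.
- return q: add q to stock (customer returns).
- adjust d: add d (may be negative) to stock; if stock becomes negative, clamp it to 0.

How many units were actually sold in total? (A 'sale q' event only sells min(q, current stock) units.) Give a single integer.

Processing events:
Start: stock = 22
  Event 1 (return 1): 22 + 1 = 23
  Event 2 (sale 16): sell min(16,23)=16. stock: 23 - 16 = 7. total_sold = 16
  Event 3 (return 2): 7 + 2 = 9
  Event 4 (sale 1): sell min(1,9)=1. stock: 9 - 1 = 8. total_sold = 17
  Event 5 (sale 5): sell min(5,8)=5. stock: 8 - 5 = 3. total_sold = 22
  Event 6 (restock 10): 3 + 10 = 13
  Event 7 (sale 4): sell min(4,13)=4. stock: 13 - 4 = 9. total_sold = 26
  Event 8 (sale 2): sell min(2,9)=2. stock: 9 - 2 = 7. total_sold = 28
  Event 9 (sale 23): sell min(23,7)=7. stock: 7 - 7 = 0. total_sold = 35
  Event 10 (sale 24): sell min(24,0)=0. stock: 0 - 0 = 0. total_sold = 35
  Event 11 (sale 6): sell min(6,0)=0. stock: 0 - 0 = 0. total_sold = 35
Final: stock = 0, total_sold = 35

Answer: 35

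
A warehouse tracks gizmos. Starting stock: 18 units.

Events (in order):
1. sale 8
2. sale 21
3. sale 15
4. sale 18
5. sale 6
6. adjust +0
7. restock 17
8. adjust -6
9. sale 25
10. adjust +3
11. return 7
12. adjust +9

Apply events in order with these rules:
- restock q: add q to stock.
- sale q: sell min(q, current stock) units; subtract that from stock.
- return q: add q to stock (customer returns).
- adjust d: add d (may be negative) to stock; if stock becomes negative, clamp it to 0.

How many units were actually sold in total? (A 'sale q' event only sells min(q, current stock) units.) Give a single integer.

Answer: 29

Derivation:
Processing events:
Start: stock = 18
  Event 1 (sale 8): sell min(8,18)=8. stock: 18 - 8 = 10. total_sold = 8
  Event 2 (sale 21): sell min(21,10)=10. stock: 10 - 10 = 0. total_sold = 18
  Event 3 (sale 15): sell min(15,0)=0. stock: 0 - 0 = 0. total_sold = 18
  Event 4 (sale 18): sell min(18,0)=0. stock: 0 - 0 = 0. total_sold = 18
  Event 5 (sale 6): sell min(6,0)=0. stock: 0 - 0 = 0. total_sold = 18
  Event 6 (adjust +0): 0 + 0 = 0
  Event 7 (restock 17): 0 + 17 = 17
  Event 8 (adjust -6): 17 + -6 = 11
  Event 9 (sale 25): sell min(25,11)=11. stock: 11 - 11 = 0. total_sold = 29
  Event 10 (adjust +3): 0 + 3 = 3
  Event 11 (return 7): 3 + 7 = 10
  Event 12 (adjust +9): 10 + 9 = 19
Final: stock = 19, total_sold = 29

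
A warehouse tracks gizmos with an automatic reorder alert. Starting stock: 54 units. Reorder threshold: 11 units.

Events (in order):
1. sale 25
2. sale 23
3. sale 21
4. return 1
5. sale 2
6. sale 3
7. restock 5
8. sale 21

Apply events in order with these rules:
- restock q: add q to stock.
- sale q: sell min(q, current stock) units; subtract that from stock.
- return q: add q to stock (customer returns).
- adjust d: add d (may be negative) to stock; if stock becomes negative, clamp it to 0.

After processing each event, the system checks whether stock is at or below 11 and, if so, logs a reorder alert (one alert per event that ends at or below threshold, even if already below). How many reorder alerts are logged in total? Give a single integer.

Answer: 7

Derivation:
Processing events:
Start: stock = 54
  Event 1 (sale 25): sell min(25,54)=25. stock: 54 - 25 = 29. total_sold = 25
  Event 2 (sale 23): sell min(23,29)=23. stock: 29 - 23 = 6. total_sold = 48
  Event 3 (sale 21): sell min(21,6)=6. stock: 6 - 6 = 0. total_sold = 54
  Event 4 (return 1): 0 + 1 = 1
  Event 5 (sale 2): sell min(2,1)=1. stock: 1 - 1 = 0. total_sold = 55
  Event 6 (sale 3): sell min(3,0)=0. stock: 0 - 0 = 0. total_sold = 55
  Event 7 (restock 5): 0 + 5 = 5
  Event 8 (sale 21): sell min(21,5)=5. stock: 5 - 5 = 0. total_sold = 60
Final: stock = 0, total_sold = 60

Checking against threshold 11:
  After event 1: stock=29 > 11
  After event 2: stock=6 <= 11 -> ALERT
  After event 3: stock=0 <= 11 -> ALERT
  After event 4: stock=1 <= 11 -> ALERT
  After event 5: stock=0 <= 11 -> ALERT
  After event 6: stock=0 <= 11 -> ALERT
  After event 7: stock=5 <= 11 -> ALERT
  After event 8: stock=0 <= 11 -> ALERT
Alert events: [2, 3, 4, 5, 6, 7, 8]. Count = 7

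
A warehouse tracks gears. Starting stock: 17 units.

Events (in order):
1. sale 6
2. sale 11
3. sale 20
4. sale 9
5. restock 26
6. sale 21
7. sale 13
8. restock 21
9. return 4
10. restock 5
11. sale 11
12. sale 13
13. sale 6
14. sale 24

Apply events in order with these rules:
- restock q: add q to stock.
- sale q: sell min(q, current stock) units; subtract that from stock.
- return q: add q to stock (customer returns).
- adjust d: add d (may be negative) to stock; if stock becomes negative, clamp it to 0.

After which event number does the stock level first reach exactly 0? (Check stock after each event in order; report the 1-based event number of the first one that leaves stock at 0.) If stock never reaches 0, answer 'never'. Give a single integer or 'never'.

Answer: 2

Derivation:
Processing events:
Start: stock = 17
  Event 1 (sale 6): sell min(6,17)=6. stock: 17 - 6 = 11. total_sold = 6
  Event 2 (sale 11): sell min(11,11)=11. stock: 11 - 11 = 0. total_sold = 17
  Event 3 (sale 20): sell min(20,0)=0. stock: 0 - 0 = 0. total_sold = 17
  Event 4 (sale 9): sell min(9,0)=0. stock: 0 - 0 = 0. total_sold = 17
  Event 5 (restock 26): 0 + 26 = 26
  Event 6 (sale 21): sell min(21,26)=21. stock: 26 - 21 = 5. total_sold = 38
  Event 7 (sale 13): sell min(13,5)=5. stock: 5 - 5 = 0. total_sold = 43
  Event 8 (restock 21): 0 + 21 = 21
  Event 9 (return 4): 21 + 4 = 25
  Event 10 (restock 5): 25 + 5 = 30
  Event 11 (sale 11): sell min(11,30)=11. stock: 30 - 11 = 19. total_sold = 54
  Event 12 (sale 13): sell min(13,19)=13. stock: 19 - 13 = 6. total_sold = 67
  Event 13 (sale 6): sell min(6,6)=6. stock: 6 - 6 = 0. total_sold = 73
  Event 14 (sale 24): sell min(24,0)=0. stock: 0 - 0 = 0. total_sold = 73
Final: stock = 0, total_sold = 73

First zero at event 2.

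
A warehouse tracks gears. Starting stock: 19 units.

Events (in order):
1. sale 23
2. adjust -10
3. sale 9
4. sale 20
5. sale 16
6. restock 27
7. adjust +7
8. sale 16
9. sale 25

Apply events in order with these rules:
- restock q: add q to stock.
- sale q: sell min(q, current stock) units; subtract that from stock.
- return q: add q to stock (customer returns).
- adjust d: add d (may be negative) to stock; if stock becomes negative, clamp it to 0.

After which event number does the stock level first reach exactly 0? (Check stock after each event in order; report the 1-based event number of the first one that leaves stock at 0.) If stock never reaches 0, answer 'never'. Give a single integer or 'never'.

Answer: 1

Derivation:
Processing events:
Start: stock = 19
  Event 1 (sale 23): sell min(23,19)=19. stock: 19 - 19 = 0. total_sold = 19
  Event 2 (adjust -10): 0 + -10 = 0 (clamped to 0)
  Event 3 (sale 9): sell min(9,0)=0. stock: 0 - 0 = 0. total_sold = 19
  Event 4 (sale 20): sell min(20,0)=0. stock: 0 - 0 = 0. total_sold = 19
  Event 5 (sale 16): sell min(16,0)=0. stock: 0 - 0 = 0. total_sold = 19
  Event 6 (restock 27): 0 + 27 = 27
  Event 7 (adjust +7): 27 + 7 = 34
  Event 8 (sale 16): sell min(16,34)=16. stock: 34 - 16 = 18. total_sold = 35
  Event 9 (sale 25): sell min(25,18)=18. stock: 18 - 18 = 0. total_sold = 53
Final: stock = 0, total_sold = 53

First zero at event 1.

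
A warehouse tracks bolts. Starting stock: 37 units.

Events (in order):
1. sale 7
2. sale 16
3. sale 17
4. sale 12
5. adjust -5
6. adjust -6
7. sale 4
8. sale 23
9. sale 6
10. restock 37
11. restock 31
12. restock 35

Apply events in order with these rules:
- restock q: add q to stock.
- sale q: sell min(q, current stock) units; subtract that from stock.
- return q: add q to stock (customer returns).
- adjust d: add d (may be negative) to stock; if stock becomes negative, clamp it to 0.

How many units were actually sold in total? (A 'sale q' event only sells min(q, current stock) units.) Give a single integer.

Answer: 37

Derivation:
Processing events:
Start: stock = 37
  Event 1 (sale 7): sell min(7,37)=7. stock: 37 - 7 = 30. total_sold = 7
  Event 2 (sale 16): sell min(16,30)=16. stock: 30 - 16 = 14. total_sold = 23
  Event 3 (sale 17): sell min(17,14)=14. stock: 14 - 14 = 0. total_sold = 37
  Event 4 (sale 12): sell min(12,0)=0. stock: 0 - 0 = 0. total_sold = 37
  Event 5 (adjust -5): 0 + -5 = 0 (clamped to 0)
  Event 6 (adjust -6): 0 + -6 = 0 (clamped to 0)
  Event 7 (sale 4): sell min(4,0)=0. stock: 0 - 0 = 0. total_sold = 37
  Event 8 (sale 23): sell min(23,0)=0. stock: 0 - 0 = 0. total_sold = 37
  Event 9 (sale 6): sell min(6,0)=0. stock: 0 - 0 = 0. total_sold = 37
  Event 10 (restock 37): 0 + 37 = 37
  Event 11 (restock 31): 37 + 31 = 68
  Event 12 (restock 35): 68 + 35 = 103
Final: stock = 103, total_sold = 37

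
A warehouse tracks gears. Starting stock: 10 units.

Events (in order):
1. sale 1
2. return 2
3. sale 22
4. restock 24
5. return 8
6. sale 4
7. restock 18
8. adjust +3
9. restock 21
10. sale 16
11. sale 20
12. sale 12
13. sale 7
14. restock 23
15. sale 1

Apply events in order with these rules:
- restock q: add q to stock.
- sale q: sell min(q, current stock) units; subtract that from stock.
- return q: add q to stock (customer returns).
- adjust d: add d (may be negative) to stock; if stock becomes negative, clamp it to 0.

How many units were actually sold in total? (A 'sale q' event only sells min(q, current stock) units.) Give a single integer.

Processing events:
Start: stock = 10
  Event 1 (sale 1): sell min(1,10)=1. stock: 10 - 1 = 9. total_sold = 1
  Event 2 (return 2): 9 + 2 = 11
  Event 3 (sale 22): sell min(22,11)=11. stock: 11 - 11 = 0. total_sold = 12
  Event 4 (restock 24): 0 + 24 = 24
  Event 5 (return 8): 24 + 8 = 32
  Event 6 (sale 4): sell min(4,32)=4. stock: 32 - 4 = 28. total_sold = 16
  Event 7 (restock 18): 28 + 18 = 46
  Event 8 (adjust +3): 46 + 3 = 49
  Event 9 (restock 21): 49 + 21 = 70
  Event 10 (sale 16): sell min(16,70)=16. stock: 70 - 16 = 54. total_sold = 32
  Event 11 (sale 20): sell min(20,54)=20. stock: 54 - 20 = 34. total_sold = 52
  Event 12 (sale 12): sell min(12,34)=12. stock: 34 - 12 = 22. total_sold = 64
  Event 13 (sale 7): sell min(7,22)=7. stock: 22 - 7 = 15. total_sold = 71
  Event 14 (restock 23): 15 + 23 = 38
  Event 15 (sale 1): sell min(1,38)=1. stock: 38 - 1 = 37. total_sold = 72
Final: stock = 37, total_sold = 72

Answer: 72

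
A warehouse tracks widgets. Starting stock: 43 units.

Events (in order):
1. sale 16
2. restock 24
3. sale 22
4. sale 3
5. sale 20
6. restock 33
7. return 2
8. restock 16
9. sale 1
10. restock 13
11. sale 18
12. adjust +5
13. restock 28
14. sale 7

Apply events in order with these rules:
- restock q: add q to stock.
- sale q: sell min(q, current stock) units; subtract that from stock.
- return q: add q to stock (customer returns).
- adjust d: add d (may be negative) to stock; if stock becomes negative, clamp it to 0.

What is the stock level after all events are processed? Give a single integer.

Processing events:
Start: stock = 43
  Event 1 (sale 16): sell min(16,43)=16. stock: 43 - 16 = 27. total_sold = 16
  Event 2 (restock 24): 27 + 24 = 51
  Event 3 (sale 22): sell min(22,51)=22. stock: 51 - 22 = 29. total_sold = 38
  Event 4 (sale 3): sell min(3,29)=3. stock: 29 - 3 = 26. total_sold = 41
  Event 5 (sale 20): sell min(20,26)=20. stock: 26 - 20 = 6. total_sold = 61
  Event 6 (restock 33): 6 + 33 = 39
  Event 7 (return 2): 39 + 2 = 41
  Event 8 (restock 16): 41 + 16 = 57
  Event 9 (sale 1): sell min(1,57)=1. stock: 57 - 1 = 56. total_sold = 62
  Event 10 (restock 13): 56 + 13 = 69
  Event 11 (sale 18): sell min(18,69)=18. stock: 69 - 18 = 51. total_sold = 80
  Event 12 (adjust +5): 51 + 5 = 56
  Event 13 (restock 28): 56 + 28 = 84
  Event 14 (sale 7): sell min(7,84)=7. stock: 84 - 7 = 77. total_sold = 87
Final: stock = 77, total_sold = 87

Answer: 77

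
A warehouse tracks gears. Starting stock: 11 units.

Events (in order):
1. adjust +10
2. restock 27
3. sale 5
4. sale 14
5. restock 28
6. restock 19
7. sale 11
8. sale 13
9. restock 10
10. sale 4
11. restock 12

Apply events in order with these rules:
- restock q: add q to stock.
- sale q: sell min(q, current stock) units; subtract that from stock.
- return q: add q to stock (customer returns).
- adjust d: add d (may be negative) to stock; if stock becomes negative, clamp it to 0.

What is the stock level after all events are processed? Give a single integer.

Answer: 70

Derivation:
Processing events:
Start: stock = 11
  Event 1 (adjust +10): 11 + 10 = 21
  Event 2 (restock 27): 21 + 27 = 48
  Event 3 (sale 5): sell min(5,48)=5. stock: 48 - 5 = 43. total_sold = 5
  Event 4 (sale 14): sell min(14,43)=14. stock: 43 - 14 = 29. total_sold = 19
  Event 5 (restock 28): 29 + 28 = 57
  Event 6 (restock 19): 57 + 19 = 76
  Event 7 (sale 11): sell min(11,76)=11. stock: 76 - 11 = 65. total_sold = 30
  Event 8 (sale 13): sell min(13,65)=13. stock: 65 - 13 = 52. total_sold = 43
  Event 9 (restock 10): 52 + 10 = 62
  Event 10 (sale 4): sell min(4,62)=4. stock: 62 - 4 = 58. total_sold = 47
  Event 11 (restock 12): 58 + 12 = 70
Final: stock = 70, total_sold = 47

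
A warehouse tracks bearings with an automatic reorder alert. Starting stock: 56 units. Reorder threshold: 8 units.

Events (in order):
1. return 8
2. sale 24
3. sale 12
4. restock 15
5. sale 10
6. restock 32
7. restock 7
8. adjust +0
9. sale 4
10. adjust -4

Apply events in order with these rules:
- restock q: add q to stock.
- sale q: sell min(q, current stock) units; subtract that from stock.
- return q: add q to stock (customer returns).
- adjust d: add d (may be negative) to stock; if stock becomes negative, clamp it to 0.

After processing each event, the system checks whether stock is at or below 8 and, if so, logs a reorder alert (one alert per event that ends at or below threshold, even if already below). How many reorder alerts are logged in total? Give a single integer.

Processing events:
Start: stock = 56
  Event 1 (return 8): 56 + 8 = 64
  Event 2 (sale 24): sell min(24,64)=24. stock: 64 - 24 = 40. total_sold = 24
  Event 3 (sale 12): sell min(12,40)=12. stock: 40 - 12 = 28. total_sold = 36
  Event 4 (restock 15): 28 + 15 = 43
  Event 5 (sale 10): sell min(10,43)=10. stock: 43 - 10 = 33. total_sold = 46
  Event 6 (restock 32): 33 + 32 = 65
  Event 7 (restock 7): 65 + 7 = 72
  Event 8 (adjust +0): 72 + 0 = 72
  Event 9 (sale 4): sell min(4,72)=4. stock: 72 - 4 = 68. total_sold = 50
  Event 10 (adjust -4): 68 + -4 = 64
Final: stock = 64, total_sold = 50

Checking against threshold 8:
  After event 1: stock=64 > 8
  After event 2: stock=40 > 8
  After event 3: stock=28 > 8
  After event 4: stock=43 > 8
  After event 5: stock=33 > 8
  After event 6: stock=65 > 8
  After event 7: stock=72 > 8
  After event 8: stock=72 > 8
  After event 9: stock=68 > 8
  After event 10: stock=64 > 8
Alert events: []. Count = 0

Answer: 0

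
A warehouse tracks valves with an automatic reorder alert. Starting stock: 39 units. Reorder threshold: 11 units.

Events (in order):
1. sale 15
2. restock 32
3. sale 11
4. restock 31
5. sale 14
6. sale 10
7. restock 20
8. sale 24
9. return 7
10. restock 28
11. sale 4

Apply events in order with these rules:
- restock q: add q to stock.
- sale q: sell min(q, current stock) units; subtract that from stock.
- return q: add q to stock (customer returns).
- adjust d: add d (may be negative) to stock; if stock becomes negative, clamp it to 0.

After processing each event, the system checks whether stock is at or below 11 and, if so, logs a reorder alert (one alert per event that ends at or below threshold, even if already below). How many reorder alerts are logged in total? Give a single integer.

Processing events:
Start: stock = 39
  Event 1 (sale 15): sell min(15,39)=15. stock: 39 - 15 = 24. total_sold = 15
  Event 2 (restock 32): 24 + 32 = 56
  Event 3 (sale 11): sell min(11,56)=11. stock: 56 - 11 = 45. total_sold = 26
  Event 4 (restock 31): 45 + 31 = 76
  Event 5 (sale 14): sell min(14,76)=14. stock: 76 - 14 = 62. total_sold = 40
  Event 6 (sale 10): sell min(10,62)=10. stock: 62 - 10 = 52. total_sold = 50
  Event 7 (restock 20): 52 + 20 = 72
  Event 8 (sale 24): sell min(24,72)=24. stock: 72 - 24 = 48. total_sold = 74
  Event 9 (return 7): 48 + 7 = 55
  Event 10 (restock 28): 55 + 28 = 83
  Event 11 (sale 4): sell min(4,83)=4. stock: 83 - 4 = 79. total_sold = 78
Final: stock = 79, total_sold = 78

Checking against threshold 11:
  After event 1: stock=24 > 11
  After event 2: stock=56 > 11
  After event 3: stock=45 > 11
  After event 4: stock=76 > 11
  After event 5: stock=62 > 11
  After event 6: stock=52 > 11
  After event 7: stock=72 > 11
  After event 8: stock=48 > 11
  After event 9: stock=55 > 11
  After event 10: stock=83 > 11
  After event 11: stock=79 > 11
Alert events: []. Count = 0

Answer: 0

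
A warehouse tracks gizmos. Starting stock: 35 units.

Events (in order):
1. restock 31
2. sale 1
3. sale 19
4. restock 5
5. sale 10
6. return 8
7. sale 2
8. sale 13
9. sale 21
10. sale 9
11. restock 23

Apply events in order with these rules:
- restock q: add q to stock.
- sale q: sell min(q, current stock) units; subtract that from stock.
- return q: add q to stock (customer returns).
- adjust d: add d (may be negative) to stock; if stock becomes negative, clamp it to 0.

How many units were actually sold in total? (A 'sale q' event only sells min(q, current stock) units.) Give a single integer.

Processing events:
Start: stock = 35
  Event 1 (restock 31): 35 + 31 = 66
  Event 2 (sale 1): sell min(1,66)=1. stock: 66 - 1 = 65. total_sold = 1
  Event 3 (sale 19): sell min(19,65)=19. stock: 65 - 19 = 46. total_sold = 20
  Event 4 (restock 5): 46 + 5 = 51
  Event 5 (sale 10): sell min(10,51)=10. stock: 51 - 10 = 41. total_sold = 30
  Event 6 (return 8): 41 + 8 = 49
  Event 7 (sale 2): sell min(2,49)=2. stock: 49 - 2 = 47. total_sold = 32
  Event 8 (sale 13): sell min(13,47)=13. stock: 47 - 13 = 34. total_sold = 45
  Event 9 (sale 21): sell min(21,34)=21. stock: 34 - 21 = 13. total_sold = 66
  Event 10 (sale 9): sell min(9,13)=9. stock: 13 - 9 = 4. total_sold = 75
  Event 11 (restock 23): 4 + 23 = 27
Final: stock = 27, total_sold = 75

Answer: 75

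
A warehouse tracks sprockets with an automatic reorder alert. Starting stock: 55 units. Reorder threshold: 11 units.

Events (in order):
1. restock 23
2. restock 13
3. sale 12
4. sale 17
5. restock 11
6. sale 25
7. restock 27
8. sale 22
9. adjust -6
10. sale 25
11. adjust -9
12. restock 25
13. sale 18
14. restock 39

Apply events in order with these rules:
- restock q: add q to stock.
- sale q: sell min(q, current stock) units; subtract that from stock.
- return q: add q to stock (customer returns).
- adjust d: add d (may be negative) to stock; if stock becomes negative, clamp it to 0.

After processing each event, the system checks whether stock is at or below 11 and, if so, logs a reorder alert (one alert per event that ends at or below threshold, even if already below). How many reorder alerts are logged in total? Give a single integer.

Answer: 0

Derivation:
Processing events:
Start: stock = 55
  Event 1 (restock 23): 55 + 23 = 78
  Event 2 (restock 13): 78 + 13 = 91
  Event 3 (sale 12): sell min(12,91)=12. stock: 91 - 12 = 79. total_sold = 12
  Event 4 (sale 17): sell min(17,79)=17. stock: 79 - 17 = 62. total_sold = 29
  Event 5 (restock 11): 62 + 11 = 73
  Event 6 (sale 25): sell min(25,73)=25. stock: 73 - 25 = 48. total_sold = 54
  Event 7 (restock 27): 48 + 27 = 75
  Event 8 (sale 22): sell min(22,75)=22. stock: 75 - 22 = 53. total_sold = 76
  Event 9 (adjust -6): 53 + -6 = 47
  Event 10 (sale 25): sell min(25,47)=25. stock: 47 - 25 = 22. total_sold = 101
  Event 11 (adjust -9): 22 + -9 = 13
  Event 12 (restock 25): 13 + 25 = 38
  Event 13 (sale 18): sell min(18,38)=18. stock: 38 - 18 = 20. total_sold = 119
  Event 14 (restock 39): 20 + 39 = 59
Final: stock = 59, total_sold = 119

Checking against threshold 11:
  After event 1: stock=78 > 11
  After event 2: stock=91 > 11
  After event 3: stock=79 > 11
  After event 4: stock=62 > 11
  After event 5: stock=73 > 11
  After event 6: stock=48 > 11
  After event 7: stock=75 > 11
  After event 8: stock=53 > 11
  After event 9: stock=47 > 11
  After event 10: stock=22 > 11
  After event 11: stock=13 > 11
  After event 12: stock=38 > 11
  After event 13: stock=20 > 11
  After event 14: stock=59 > 11
Alert events: []. Count = 0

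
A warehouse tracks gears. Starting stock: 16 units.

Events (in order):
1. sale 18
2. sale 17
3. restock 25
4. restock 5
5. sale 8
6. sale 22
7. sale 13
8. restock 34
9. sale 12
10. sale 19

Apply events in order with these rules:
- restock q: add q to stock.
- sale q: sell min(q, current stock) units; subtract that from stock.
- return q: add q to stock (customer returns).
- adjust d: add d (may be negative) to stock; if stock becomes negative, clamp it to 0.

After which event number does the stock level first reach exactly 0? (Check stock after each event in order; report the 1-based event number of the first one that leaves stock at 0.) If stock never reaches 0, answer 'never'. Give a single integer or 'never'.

Processing events:
Start: stock = 16
  Event 1 (sale 18): sell min(18,16)=16. stock: 16 - 16 = 0. total_sold = 16
  Event 2 (sale 17): sell min(17,0)=0. stock: 0 - 0 = 0. total_sold = 16
  Event 3 (restock 25): 0 + 25 = 25
  Event 4 (restock 5): 25 + 5 = 30
  Event 5 (sale 8): sell min(8,30)=8. stock: 30 - 8 = 22. total_sold = 24
  Event 6 (sale 22): sell min(22,22)=22. stock: 22 - 22 = 0. total_sold = 46
  Event 7 (sale 13): sell min(13,0)=0. stock: 0 - 0 = 0. total_sold = 46
  Event 8 (restock 34): 0 + 34 = 34
  Event 9 (sale 12): sell min(12,34)=12. stock: 34 - 12 = 22. total_sold = 58
  Event 10 (sale 19): sell min(19,22)=19. stock: 22 - 19 = 3. total_sold = 77
Final: stock = 3, total_sold = 77

First zero at event 1.

Answer: 1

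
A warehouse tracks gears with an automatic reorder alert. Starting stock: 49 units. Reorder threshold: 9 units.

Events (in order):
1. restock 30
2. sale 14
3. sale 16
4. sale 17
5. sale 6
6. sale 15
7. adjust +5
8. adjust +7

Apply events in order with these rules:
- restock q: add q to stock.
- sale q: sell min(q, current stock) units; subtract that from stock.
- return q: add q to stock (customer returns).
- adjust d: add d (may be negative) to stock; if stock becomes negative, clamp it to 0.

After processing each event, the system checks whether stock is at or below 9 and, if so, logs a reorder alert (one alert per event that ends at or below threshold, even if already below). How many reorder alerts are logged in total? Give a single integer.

Processing events:
Start: stock = 49
  Event 1 (restock 30): 49 + 30 = 79
  Event 2 (sale 14): sell min(14,79)=14. stock: 79 - 14 = 65. total_sold = 14
  Event 3 (sale 16): sell min(16,65)=16. stock: 65 - 16 = 49. total_sold = 30
  Event 4 (sale 17): sell min(17,49)=17. stock: 49 - 17 = 32. total_sold = 47
  Event 5 (sale 6): sell min(6,32)=6. stock: 32 - 6 = 26. total_sold = 53
  Event 6 (sale 15): sell min(15,26)=15. stock: 26 - 15 = 11. total_sold = 68
  Event 7 (adjust +5): 11 + 5 = 16
  Event 8 (adjust +7): 16 + 7 = 23
Final: stock = 23, total_sold = 68

Checking against threshold 9:
  After event 1: stock=79 > 9
  After event 2: stock=65 > 9
  After event 3: stock=49 > 9
  After event 4: stock=32 > 9
  After event 5: stock=26 > 9
  After event 6: stock=11 > 9
  After event 7: stock=16 > 9
  After event 8: stock=23 > 9
Alert events: []. Count = 0

Answer: 0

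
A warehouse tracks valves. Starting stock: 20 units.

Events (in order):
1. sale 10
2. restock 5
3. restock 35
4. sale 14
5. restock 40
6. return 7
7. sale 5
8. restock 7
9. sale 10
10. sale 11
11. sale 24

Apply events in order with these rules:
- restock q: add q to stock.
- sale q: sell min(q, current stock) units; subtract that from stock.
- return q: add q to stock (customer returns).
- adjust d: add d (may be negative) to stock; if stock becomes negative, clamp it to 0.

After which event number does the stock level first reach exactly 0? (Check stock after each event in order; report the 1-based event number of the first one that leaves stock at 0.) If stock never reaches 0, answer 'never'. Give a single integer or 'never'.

Processing events:
Start: stock = 20
  Event 1 (sale 10): sell min(10,20)=10. stock: 20 - 10 = 10. total_sold = 10
  Event 2 (restock 5): 10 + 5 = 15
  Event 3 (restock 35): 15 + 35 = 50
  Event 4 (sale 14): sell min(14,50)=14. stock: 50 - 14 = 36. total_sold = 24
  Event 5 (restock 40): 36 + 40 = 76
  Event 6 (return 7): 76 + 7 = 83
  Event 7 (sale 5): sell min(5,83)=5. stock: 83 - 5 = 78. total_sold = 29
  Event 8 (restock 7): 78 + 7 = 85
  Event 9 (sale 10): sell min(10,85)=10. stock: 85 - 10 = 75. total_sold = 39
  Event 10 (sale 11): sell min(11,75)=11. stock: 75 - 11 = 64. total_sold = 50
  Event 11 (sale 24): sell min(24,64)=24. stock: 64 - 24 = 40. total_sold = 74
Final: stock = 40, total_sold = 74

Stock never reaches 0.

Answer: never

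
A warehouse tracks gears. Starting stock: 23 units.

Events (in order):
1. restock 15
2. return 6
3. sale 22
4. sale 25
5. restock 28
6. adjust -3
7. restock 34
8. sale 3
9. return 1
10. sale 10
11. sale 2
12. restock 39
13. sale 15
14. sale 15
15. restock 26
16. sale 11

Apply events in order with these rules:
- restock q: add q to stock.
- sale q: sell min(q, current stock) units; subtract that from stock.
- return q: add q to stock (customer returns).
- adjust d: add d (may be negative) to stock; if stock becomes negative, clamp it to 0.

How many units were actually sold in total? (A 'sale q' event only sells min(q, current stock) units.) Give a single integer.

Answer: 100

Derivation:
Processing events:
Start: stock = 23
  Event 1 (restock 15): 23 + 15 = 38
  Event 2 (return 6): 38 + 6 = 44
  Event 3 (sale 22): sell min(22,44)=22. stock: 44 - 22 = 22. total_sold = 22
  Event 4 (sale 25): sell min(25,22)=22. stock: 22 - 22 = 0. total_sold = 44
  Event 5 (restock 28): 0 + 28 = 28
  Event 6 (adjust -3): 28 + -3 = 25
  Event 7 (restock 34): 25 + 34 = 59
  Event 8 (sale 3): sell min(3,59)=3. stock: 59 - 3 = 56. total_sold = 47
  Event 9 (return 1): 56 + 1 = 57
  Event 10 (sale 10): sell min(10,57)=10. stock: 57 - 10 = 47. total_sold = 57
  Event 11 (sale 2): sell min(2,47)=2. stock: 47 - 2 = 45. total_sold = 59
  Event 12 (restock 39): 45 + 39 = 84
  Event 13 (sale 15): sell min(15,84)=15. stock: 84 - 15 = 69. total_sold = 74
  Event 14 (sale 15): sell min(15,69)=15. stock: 69 - 15 = 54. total_sold = 89
  Event 15 (restock 26): 54 + 26 = 80
  Event 16 (sale 11): sell min(11,80)=11. stock: 80 - 11 = 69. total_sold = 100
Final: stock = 69, total_sold = 100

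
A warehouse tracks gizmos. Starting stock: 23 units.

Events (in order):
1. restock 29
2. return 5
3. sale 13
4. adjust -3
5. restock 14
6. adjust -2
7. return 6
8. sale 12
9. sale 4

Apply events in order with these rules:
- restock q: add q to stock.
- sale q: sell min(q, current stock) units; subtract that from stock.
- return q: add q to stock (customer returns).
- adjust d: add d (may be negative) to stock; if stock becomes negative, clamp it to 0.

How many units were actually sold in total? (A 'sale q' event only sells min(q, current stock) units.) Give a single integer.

Processing events:
Start: stock = 23
  Event 1 (restock 29): 23 + 29 = 52
  Event 2 (return 5): 52 + 5 = 57
  Event 3 (sale 13): sell min(13,57)=13. stock: 57 - 13 = 44. total_sold = 13
  Event 4 (adjust -3): 44 + -3 = 41
  Event 5 (restock 14): 41 + 14 = 55
  Event 6 (adjust -2): 55 + -2 = 53
  Event 7 (return 6): 53 + 6 = 59
  Event 8 (sale 12): sell min(12,59)=12. stock: 59 - 12 = 47. total_sold = 25
  Event 9 (sale 4): sell min(4,47)=4. stock: 47 - 4 = 43. total_sold = 29
Final: stock = 43, total_sold = 29

Answer: 29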